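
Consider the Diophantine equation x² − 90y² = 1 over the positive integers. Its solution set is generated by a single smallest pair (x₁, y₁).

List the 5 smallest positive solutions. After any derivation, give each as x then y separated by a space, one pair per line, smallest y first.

19 2
721 76
27379 2886
1039681 109592
39480499 4161610

√90 → a₀=9, period (2,18); ℓ=2 even so k=1
a_0=9:  p_0=9·1+0=9,  q_0=9·0+1=1
a_1=2:  p_1=2·9+1=19,  q_1=2·1+0=2
→ (19, 2).  Check: 19²=361, 90·2²=360, difference 1.
(x_2, y_2) = (19·19 + 90·2·2, 19·2 + 2·19) = (721, 76)
(x_3, y_3) = (19·721 + 90·2·76, 19·76 + 2·721) = (27379, 2886)
(x_4, y_4) = (19·27379 + 90·2·2886, 19·2886 + 2·27379) = (1039681, 109592)
(x_5, y_5) = (19·1039681 + 90·2·109592, 19·109592 + 2·1039681) = (39480499, 4161610)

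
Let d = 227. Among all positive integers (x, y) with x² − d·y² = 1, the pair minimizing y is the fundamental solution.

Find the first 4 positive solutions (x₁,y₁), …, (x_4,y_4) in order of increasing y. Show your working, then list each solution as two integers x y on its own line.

226 15
102151 6780
46172026 3064545
20869653601 1385167560

√227 = [15; 15,30, …], period ℓ=2 (even) → k=1
k=0  a_k=15  p_k/q_k = 15/1
k=1  a_k=15  p_k/q_k = 226/15
(x₁, y₁) = (226, 15);  226² − 227·15² = 1 ✓
(x_2, y_2) = (226·226 + 227·15·15, 226·15 + 15·226) = (102151, 6780)
(x_3, y_3) = (226·102151 + 227·15·6780, 226·6780 + 15·102151) = (46172026, 3064545)
(x_4, y_4) = (226·46172026 + 227·15·3064545, 226·3064545 + 15·46172026) = (20869653601, 1385167560)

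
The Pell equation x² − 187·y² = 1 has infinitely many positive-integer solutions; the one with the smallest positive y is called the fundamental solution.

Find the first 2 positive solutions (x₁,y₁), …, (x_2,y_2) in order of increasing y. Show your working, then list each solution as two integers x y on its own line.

d=187: √d = [13; 1,2,13,2,1,26] (ℓ=6, even), read p_5/q_5
k=0  a_k=13  p_k/q_k = 13/1
…
k=2  a_k=2  p_k/q_k = 41/3
k=3  a_k=13  p_k/q_k = 547/40
k=4  a_k=2  p_k/q_k = 1135/83
k=5  a_k=1  p_k/q_k = 1682/123
fundamental: x₁=1682, y₁=123  (since 2829124 − 187·15129 = 1)
(x_2, y_2) = (1682·1682 + 187·123·123, 1682·123 + 123·1682) = (5658247, 413772)

1682 123
5658247 413772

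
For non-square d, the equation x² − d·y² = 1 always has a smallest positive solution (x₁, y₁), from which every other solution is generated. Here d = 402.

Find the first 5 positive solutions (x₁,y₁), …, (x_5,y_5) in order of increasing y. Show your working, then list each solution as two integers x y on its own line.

401 20
321601 16040
257923601 12864060
206854406401 10316960080
165896976010001 8274189120100

√402 = [20; 20,40, …], period ℓ=2 (even) → k=1
a_0=20:  p_0=20·1+0=20,  q_0=20·0+1=1
a_1=20:  p_1=20·20+1=401,  q_1=20·1+0=20
fundamental: x₁=401, y₁=20  (since 160801 − 402·400 = 1)
(x_2, y_2) = (401·401 + 402·20·20, 401·20 + 20·401) = (321601, 16040)
(x_3, y_3) = (401·321601 + 402·20·16040, 401·16040 + 20·321601) = (257923601, 12864060)
(x_4, y_4) = (401·257923601 + 402·20·12864060, 401·12864060 + 20·257923601) = (206854406401, 10316960080)
(x_5, y_5) = (401·206854406401 + 402·20·10316960080, 401·10316960080 + 20·206854406401) = (165896976010001, 8274189120100)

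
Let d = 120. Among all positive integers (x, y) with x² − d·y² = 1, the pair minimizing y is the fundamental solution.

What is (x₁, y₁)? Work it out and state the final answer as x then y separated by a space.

11 1

[10; 1,20] for √120; ℓ=2 ⇒ convergent index 1
i=0: a=10 ⇒ p=10, q=1
i=1: a=1 ⇒ p=11, q=1
→ (11, 1).  Check: 11²=121, 120·1²=120, difference 1.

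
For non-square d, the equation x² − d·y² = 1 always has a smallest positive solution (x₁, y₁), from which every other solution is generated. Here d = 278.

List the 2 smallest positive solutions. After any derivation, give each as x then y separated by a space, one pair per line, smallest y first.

√278 → a₀=16, period (1,2,16,2,1,32); ℓ=6 even so k=5
a_0=16:  p_0=16·1+0=16,  q_0=16·0+1=1
a_1=1:  p_1=1·16+1=17,  q_1=1·1+0=1
a_2=2:  p_2=2·17+16=50,  q_2=2·1+1=3
…
a_4=2:  p_4=2·817+50=1684,  q_4=2·49+3=101
a_5=1:  p_5=1·1684+817=2501,  q_5=1·101+49=150
fundamental: x₁=2501, y₁=150  (since 6255001 − 278·22500 = 1)
k=2:  x_2 = 2501·2501+278·150·150 = 12510001,  y_2 = 2501·150+150·2501 = 750300

2501 150
12510001 750300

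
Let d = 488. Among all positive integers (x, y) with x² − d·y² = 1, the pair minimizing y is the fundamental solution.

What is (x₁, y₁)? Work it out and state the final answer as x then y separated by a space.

243 11

[22; 11,44] for √488; ℓ=2 ⇒ convergent index 1
a_0=22:  p_0=22·1+0=22,  q_0=22·0+1=1
a_1=11:  p_1=11·22+1=243,  q_1=11·1+0=11
(x₁, y₁) = (243, 11);  243² − 488·11² = 1 ✓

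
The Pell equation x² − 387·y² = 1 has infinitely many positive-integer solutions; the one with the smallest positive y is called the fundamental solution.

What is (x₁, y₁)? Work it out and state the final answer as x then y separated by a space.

√387 → a₀=19, period (1,2,19,2,1,38); ℓ=6 even so k=5
k=0  a_k=19  p_k/q_k = 19/1
k=1  a_k=1  p_k/q_k = 20/1
…
k=3  a_k=19  p_k/q_k = 1141/58
k=4  a_k=2  p_k/q_k = 2341/119
k=5  a_k=1  p_k/q_k = 3482/177
→ (3482, 177).  Check: 3482²=12124324, 387·177²=12124323, difference 1.

3482 177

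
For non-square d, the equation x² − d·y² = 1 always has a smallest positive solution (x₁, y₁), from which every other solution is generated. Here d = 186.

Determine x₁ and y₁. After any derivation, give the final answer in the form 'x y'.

d=186: √d = [13; 1,1,1,3,4,3,1,1,1,26] (ℓ=10, even), read p_9/q_9
k=0  a_k=13  p_k/q_k = 13/1
…
k=2  a_k=1  p_k/q_k = 27/2
k=3  a_k=1  p_k/q_k = 41/3
k=4  a_k=3  p_k/q_k = 150/11
k=5  a_k=4  p_k/q_k = 641/47
k=6  a_k=3  p_k/q_k = 2073/152
k=7  a_k=1  p_k/q_k = 2714/199
k=8  a_k=1  p_k/q_k = 4787/351
k=9  a_k=1  p_k/q_k = 7501/550
fundamental: x₁=7501, y₁=550  (since 56265001 − 186·302500 = 1)

7501 550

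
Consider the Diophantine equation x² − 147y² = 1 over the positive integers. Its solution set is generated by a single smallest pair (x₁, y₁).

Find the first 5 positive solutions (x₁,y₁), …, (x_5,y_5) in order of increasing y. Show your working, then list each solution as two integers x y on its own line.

97 8
18817 1552
3650401 301080
708158977 58407968
137379191137 11330844712

d=147: √d = [12; 8,24] (ℓ=2, even), read p_1/q_1
a_0=12:  p_0=12·1+0=12,  q_0=12·0+1=1
a_1=8:  p_1=8·12+1=97,  q_1=8·1+0=8
→ (97, 8).  Check: 97²=9409, 147·8²=9408, difference 1.
(97+8√147)^2 = 18817 + 1552√147
(97+8√147)^3 = 3650401 + 301080√147
(97+8√147)^4 = 708158977 + 58407968√147
(97+8√147)^5 = 137379191137 + 11330844712√147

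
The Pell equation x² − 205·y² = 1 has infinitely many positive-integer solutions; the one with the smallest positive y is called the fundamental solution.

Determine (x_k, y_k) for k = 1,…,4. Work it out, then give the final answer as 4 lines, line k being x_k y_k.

39689 2772
3150433441 220035816
250075105640009 17466002999676
19850461732342200961 1386416385888245712

[14; 3,6,1,4,1,6,3,28] for √205; ℓ=8 ⇒ convergent index 7
k=0  a_k=14  p_k/q_k = 14/1
…
k=2  a_k=6  p_k/q_k = 272/19
k=3  a_k=1  p_k/q_k = 315/22
k=4  a_k=4  p_k/q_k = 1532/107
k=5  a_k=1  p_k/q_k = 1847/129
k=6  a_k=6  p_k/q_k = 12614/881
k=7  a_k=3  p_k/q_k = 39689/2772
(x₁, y₁) = (39689, 2772);  39689² − 205·2772² = 1 ✓
k=2:  x_2 = 39689·39689+205·2772·2772 = 3150433441,  y_2 = 39689·2772+2772·39689 = 220035816
k=3:  x_3 = 39689·3150433441+205·2772·220035816 = 250075105640009,  y_3 = 39689·220035816+2772·3150433441 = 17466002999676
k=4:  x_4 = 39689·250075105640009+205·2772·17466002999676 = 19850461732342200961,  y_4 = 39689·17466002999676+2772·250075105640009 = 1386416385888245712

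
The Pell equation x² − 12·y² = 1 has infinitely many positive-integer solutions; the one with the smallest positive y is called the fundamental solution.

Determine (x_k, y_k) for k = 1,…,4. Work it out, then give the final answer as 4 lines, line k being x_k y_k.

[3; 2,6] for √12; ℓ=2 ⇒ convergent index 1
k=0  a_k=3  p_k/q_k = 3/1
k=1  a_k=2  p_k/q_k = 7/2
fundamental: x₁=7, y₁=2  (since 49 − 12·4 = 1)
n=2: (7,2)∘(7,2) = (7·7+12·2·2, 7·2+2·7) = (97,28)
n=3: (97,28)∘(7,2) = (7·97+12·2·28, 7·28+2·97) = (1351,390)
n=4: (1351,390)∘(7,2) = (7·1351+12·2·390, 7·390+2·1351) = (18817,5432)

7 2
97 28
1351 390
18817 5432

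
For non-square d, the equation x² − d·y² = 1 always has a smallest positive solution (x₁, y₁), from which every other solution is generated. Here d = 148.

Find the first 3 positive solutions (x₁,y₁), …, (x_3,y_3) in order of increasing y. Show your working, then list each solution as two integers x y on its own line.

73 6
10657 876
1555849 127890

[12; 6,24] for √148; ℓ=2 ⇒ convergent index 1
k=0  a_k=12  p_k/q_k = 12/1
k=1  a_k=6  p_k/q_k = 73/6
fundamental: x₁=73, y₁=6  (since 5329 − 148·36 = 1)
k=2:  x_2 = 73·73+148·6·6 = 10657,  y_2 = 73·6+6·73 = 876
k=3:  x_3 = 73·10657+148·6·876 = 1555849,  y_3 = 73·876+6·10657 = 127890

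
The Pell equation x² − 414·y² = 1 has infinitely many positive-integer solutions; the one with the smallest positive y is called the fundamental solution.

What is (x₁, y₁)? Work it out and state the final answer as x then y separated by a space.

24335 1196

[20; 2,1,7,2,7,1,2,40] for √414; ℓ=8 ⇒ convergent index 7
step 0: (20, 1)  from 20·(1,0) + (0,1)
…
step 5: (7447, 366)  from 7·(997,49) + (468,23)
step 6: (8444, 415)  from 1·(7447,366) + (997,49)
step 7: (24335, 1196)  from 2·(8444,415) + (7447,366)
fundamental: x₁=24335, y₁=1196  (since 592192225 − 414·1430416 = 1)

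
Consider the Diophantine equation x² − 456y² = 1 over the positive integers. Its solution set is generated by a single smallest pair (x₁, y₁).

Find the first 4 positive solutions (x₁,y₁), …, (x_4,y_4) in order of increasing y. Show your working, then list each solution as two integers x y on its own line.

1025 48
2101249 98400
4307559425 201719952
8830494720001 413525803200

√456 = [21; 2,1,4,1,2,42, …], period ℓ=6 (even) → k=5
a_0=21:  p_0=21·1+0=21,  q_0=21·0+1=1
…
a_2=1:  p_2=1·43+21=64,  q_2=1·2+1=3
…
a_4=1:  p_4=1·299+64=363,  q_4=1·14+3=17
a_5=2:  p_5=2·363+299=1025,  q_5=2·17+14=48
→ (1025, 48).  Check: 1025²=1050625, 456·48²=1050624, difference 1.
(1025+48√456)^2 = 2101249 + 98400√456
(1025+48√456)^3 = 4307559425 + 201719952√456
(1025+48√456)^4 = 8830494720001 + 413525803200√456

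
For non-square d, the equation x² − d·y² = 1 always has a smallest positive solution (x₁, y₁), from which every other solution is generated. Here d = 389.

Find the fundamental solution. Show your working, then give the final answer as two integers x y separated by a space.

√389 → a₀=19, period (1,2,1,1,1,1,2,1,38); ℓ=9 odd so k=17
a_0=19:  p_0=19·1+0=19,  q_0=19·0+1=1
a_1=1:  p_1=1·19+1=20,  q_1=1·1+0=1
a_2=2:  p_2=2·20+19=59,  q_2=2·1+1=3
a_3=1:  p_3=1·59+20=79,  q_3=1·3+1=4
a_4=1:  p_4=1·79+59=138,  q_4=1·4+3=7
a_5=1:  p_5=1·138+79=217,  q_5=1·7+4=11
a_6=1:  p_6=1·217+138=355,  q_6=1·11+7=18
a_7=2:  p_7=2·355+217=927,  q_7=2·18+11=47
…
a_9=38:  p_9=38·1282+927=49643,  q_9=38·65+47=2517
…
a_11=2:  p_11=2·50925+49643=151493,  q_11=2·2582+2517=7681
a_12=1:  p_12=1·151493+50925=202418,  q_12=1·7681+2582=10263
…
a_14=1:  p_14=1·353911+202418=556329,  q_14=1·17944+10263=28207
a_15=1:  p_15=1·556329+353911=910240,  q_15=1·28207+17944=46151
a_16=2:  p_16=2·910240+556329=2376809,  q_16=2·46151+28207=120509
a_17=1:  p_17=1·2376809+910240=3287049,  q_17=1·120509+46151=166660
fundamental: x₁=3287049, y₁=166660  (since 10804691128401 − 389·27775555600 = 1)

3287049 166660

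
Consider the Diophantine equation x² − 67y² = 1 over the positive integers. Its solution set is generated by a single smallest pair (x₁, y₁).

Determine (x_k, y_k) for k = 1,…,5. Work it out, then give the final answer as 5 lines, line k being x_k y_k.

48842 5967
4771081927 582880428
466058366908226 56938091722785
45526445508292066657 5561940551265649512
4447205302565943872414162 543312600752895615207423

√67 → a₀=8, period (5,2,1,1,7,1,1,2,5,16); ℓ=10 even so k=9
i=0: a=8 ⇒ p=8, q=1
…
i=2: a=2 ⇒ p=90, q=11
…
i=4: a=1 ⇒ p=221, q=27
i=5: a=7 ⇒ p=1678, q=205
i=6: a=1 ⇒ p=1899, q=232
…
i=8: a=2 ⇒ p=9053, q=1106
i=9: a=5 ⇒ p=48842, q=5967
(x₁, y₁) = (48842, 5967);  48842² − 67·5967² = 1 ✓
n=2: (48842,5967)∘(48842,5967) = (48842·48842+67·5967·5967, 48842·5967+5967·48842) = (4771081927,582880428)
n=3: (4771081927,582880428)∘(48842,5967) = (48842·4771081927+67·5967·582880428, 48842·582880428+5967·4771081927) = (466058366908226,56938091722785)
n=4: (466058366908226,56938091722785)∘(48842,5967) = (48842·466058366908226+67·5967·56938091722785, 48842·56938091722785+5967·466058366908226) = (45526445508292066657,5561940551265649512)
n=5: (45526445508292066657,5561940551265649512)∘(48842,5967) = (48842·45526445508292066657+67·5967·5561940551265649512, 48842·5561940551265649512+5967·45526445508292066657) = (4447205302565943872414162,543312600752895615207423)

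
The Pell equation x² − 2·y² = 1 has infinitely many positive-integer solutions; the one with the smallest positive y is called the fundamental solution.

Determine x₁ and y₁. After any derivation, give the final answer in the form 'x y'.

3 2

√2 = [1; 2, …], period ℓ=1 (odd) → k=1
k=0  a_k=1  p_k/q_k = 1/1
k=1  a_k=2  p_k/q_k = 3/2
→ (3, 2).  Check: 3²=9, 2·2²=8, difference 1.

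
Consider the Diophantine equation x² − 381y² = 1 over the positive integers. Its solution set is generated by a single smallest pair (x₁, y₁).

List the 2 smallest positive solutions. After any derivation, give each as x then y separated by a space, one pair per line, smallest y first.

[19; 1,1,12,1,1,38] for √381; ℓ=6 ⇒ convergent index 5
a_0=19:  p_0=19·1+0=19,  q_0=19·0+1=1
…
a_3=12:  p_3=12·39+20=488,  q_3=12·2+1=25
a_4=1:  p_4=1·488+39=527,  q_4=1·25+2=27
a_5=1:  p_5=1·527+488=1015,  q_5=1·27+25=52
→ (1015, 52).  Check: 1015²=1030225, 381·52²=1030224, difference 1.
k=2:  x_2 = 1015·1015+381·52·52 = 2060449,  y_2 = 1015·52+52·1015 = 105560

1015 52
2060449 105560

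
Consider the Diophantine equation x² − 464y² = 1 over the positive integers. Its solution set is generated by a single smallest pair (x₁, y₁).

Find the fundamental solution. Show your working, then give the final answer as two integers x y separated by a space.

√464 → a₀=21, period (1,1,5,1,1,1,5,1,1,42); ℓ=10 even so k=9
a_0=21:  p_0=21·1+0=21,  q_0=21·0+1=1
…
a_3=5:  p_3=5·43+22=237,  q_3=5·2+1=11
a_4=1:  p_4=1·237+43=280,  q_4=1·11+2=13
a_5=1:  p_5=1·280+237=517,  q_5=1·13+11=24
a_6=1:  p_6=1·517+280=797,  q_6=1·24+13=37
a_7=5:  p_7=5·797+517=4502,  q_7=5·37+24=209
a_8=1:  p_8=1·4502+797=5299,  q_8=1·209+37=246
a_9=1:  p_9=1·5299+4502=9801,  q_9=1·246+209=455
(x₁, y₁) = (9801, 455);  9801² − 464·455² = 1 ✓

9801 455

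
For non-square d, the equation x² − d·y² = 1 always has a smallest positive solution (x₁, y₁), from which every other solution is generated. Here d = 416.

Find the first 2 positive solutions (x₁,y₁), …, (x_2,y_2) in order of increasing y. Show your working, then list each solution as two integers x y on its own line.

5201 255
54100801 2652510

d=416: √d = [20; 2,1,1,9,1,1,2,40] (ℓ=8, even), read p_7/q_7
i=0: a=20 ⇒ p=20, q=1
i=1: a=2 ⇒ p=41, q=2
i=2: a=1 ⇒ p=61, q=3
i=3: a=1 ⇒ p=102, q=5
i=4: a=9 ⇒ p=979, q=48
i=5: a=1 ⇒ p=1081, q=53
i=6: a=1 ⇒ p=2060, q=101
i=7: a=2 ⇒ p=5201, q=255
(x₁, y₁) = (5201, 255);  5201² − 416·255² = 1 ✓
(5201+255√416)^2 = 54100801 + 2652510√416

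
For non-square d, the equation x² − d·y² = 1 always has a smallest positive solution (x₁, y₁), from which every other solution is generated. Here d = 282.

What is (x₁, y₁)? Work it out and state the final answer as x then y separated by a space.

2351 140

√282 = [16; 1,3,1,4,1,3,1,32, …], period ℓ=8 (even) → k=7
i=0: a=16 ⇒ p=16, q=1
i=1: a=1 ⇒ p=17, q=1
i=2: a=3 ⇒ p=67, q=4
…
i=4: a=4 ⇒ p=403, q=24
i=5: a=1 ⇒ p=487, q=29
i=6: a=3 ⇒ p=1864, q=111
i=7: a=1 ⇒ p=2351, q=140
(x₁, y₁) = (2351, 140);  2351² − 282·140² = 1 ✓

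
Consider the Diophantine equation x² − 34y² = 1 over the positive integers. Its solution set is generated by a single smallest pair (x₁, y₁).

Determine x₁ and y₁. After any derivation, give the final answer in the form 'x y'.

√34 = [5; 1,4,1,10, …], period ℓ=4 (even) → k=3
k=0  a_k=5  p_k/q_k = 5/1
…
k=2  a_k=4  p_k/q_k = 29/5
k=3  a_k=1  p_k/q_k = 35/6
(x₁, y₁) = (35, 6);  35² − 34·6² = 1 ✓

35 6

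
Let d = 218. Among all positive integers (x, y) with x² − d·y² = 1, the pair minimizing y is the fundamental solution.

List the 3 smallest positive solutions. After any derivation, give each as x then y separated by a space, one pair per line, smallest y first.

[14; 1,3,3,1,28] for √218; ℓ=5 ⇒ convergent index 9
k=0  a_k=14  p_k/q_k = 14/1
k=1  a_k=1  p_k/q_k = 15/1
k=2  a_k=3  p_k/q_k = 59/4
…
k=4  a_k=1  p_k/q_k = 251/17
…
k=7  a_k=3  p_k/q_k = 29633/2007
k=8  a_k=3  p_k/q_k = 96370/6527
k=9  a_k=1  p_k/q_k = 126003/8534
(x₁, y₁) = (126003, 8534);  126003² − 218·8534² = 1 ✓
k=2:  x_2 = 126003·126003+218·8534·8534 = 31753512017,  y_2 = 126003·8534+8534·126003 = 2150619204
k=3:  x_3 = 126003·31753512017+218·8534·2150619204 = 8002075549230099,  y_3 = 126003·2150619204+8534·31753512017 = 541968943114690

126003 8534
31753512017 2150619204
8002075549230099 541968943114690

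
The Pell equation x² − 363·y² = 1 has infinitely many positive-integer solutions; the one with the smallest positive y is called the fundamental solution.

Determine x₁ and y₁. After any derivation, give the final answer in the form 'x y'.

[19; 19,38] for √363; ℓ=2 ⇒ convergent index 1
i=0: a=19 ⇒ p=19, q=1
i=1: a=19 ⇒ p=362, q=19
(x₁, y₁) = (362, 19);  362² − 363·19² = 1 ✓

362 19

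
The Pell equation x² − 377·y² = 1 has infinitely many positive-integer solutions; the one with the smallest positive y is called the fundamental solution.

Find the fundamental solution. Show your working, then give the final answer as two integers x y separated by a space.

[19; 2,2,2,38] for √377; ℓ=4 ⇒ convergent index 3
step 0: (19, 1)  from 19·(1,0) + (0,1)
…
step 2: (97, 5)  from 2·(39,2) + (19,1)
step 3: (233, 12)  from 2·(97,5) + (39,2)
→ (233, 12).  Check: 233²=54289, 377·12²=54288, difference 1.

233 12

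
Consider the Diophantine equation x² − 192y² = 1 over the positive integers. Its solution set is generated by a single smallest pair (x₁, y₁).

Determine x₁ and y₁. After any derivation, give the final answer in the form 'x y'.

97 7

d=192: √d = [13; 1,5,1,26] (ℓ=4, even), read p_3/q_3
a_0=13:  p_0=13·1+0=13,  q_0=13·0+1=1
a_1=1:  p_1=1·13+1=14,  q_1=1·1+0=1
a_2=5:  p_2=5·14+13=83,  q_2=5·1+1=6
a_3=1:  p_3=1·83+14=97,  q_3=1·6+1=7
(x₁, y₁) = (97, 7);  97² − 192·7² = 1 ✓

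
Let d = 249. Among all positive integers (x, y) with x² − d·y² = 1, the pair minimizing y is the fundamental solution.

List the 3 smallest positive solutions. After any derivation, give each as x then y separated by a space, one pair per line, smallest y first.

√249 = [15; 1,3,1,1,5,…,3,1,30, …], period ℓ=16 (even) → k=15
i=0: a=15 ⇒ p=15, q=1
i=1: a=1 ⇒ p=16, q=1
i=2: a=3 ⇒ p=63, q=4
i=3: a=1 ⇒ p=79, q=5
i=4: a=1 ⇒ p=142, q=9
i=5: a=5 ⇒ p=789, q=50
i=6: a=1 ⇒ p=931, q=59
i=7: a=3 ⇒ p=3582, q=227
i=8: a=10 ⇒ p=36751, q=2329
i=9: a=3 ⇒ p=113835, q=7214
i=10: a=1 ⇒ p=150586, q=9543
…
i=12: a=1 ⇒ p=1017351, q=64472
…
i=14: a=3 ⇒ p=6669699, q=422675
i=15: a=1 ⇒ p=8553815, q=542076
→ (8553815, 542076).  Check: 8553815²=73167751054225, 249·542076²=73167751054224, difference 1.
(x_2, y_2) = (8553815·8553815 + 249·542076·542076, 8553815·542076 + 542076·8553815) = (146335502108449, 9273635639880)
(x_3, y_3) = (8553815·146335502108449 + 249·542076·9273635639880, 8553815·9273635639880 + 542076·146335502108449) = (2503453625935556812055, 158649927281879742324)

8553815 542076
146335502108449 9273635639880
2503453625935556812055 158649927281879742324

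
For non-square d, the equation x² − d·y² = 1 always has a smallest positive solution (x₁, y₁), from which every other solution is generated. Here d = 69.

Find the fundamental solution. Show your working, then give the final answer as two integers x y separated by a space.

d=69: √d = [8; 3,3,1,4,1,3,3,16] (ℓ=8, even), read p_7/q_7
i=0: a=8 ⇒ p=8, q=1
…
i=4: a=4 ⇒ p=515, q=62
i=5: a=1 ⇒ p=623, q=75
i=6: a=3 ⇒ p=2384, q=287
i=7: a=3 ⇒ p=7775, q=936
fundamental: x₁=7775, y₁=936  (since 60450625 − 69·876096 = 1)

7775 936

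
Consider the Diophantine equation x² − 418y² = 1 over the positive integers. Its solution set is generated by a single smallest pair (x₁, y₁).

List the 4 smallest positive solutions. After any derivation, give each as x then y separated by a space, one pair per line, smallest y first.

33857 1656
2292592897 112134384
155240635393601 7593067676520
10511964382749705217 514156984535740896

√418 → a₀=20, period (2,4,20,4,2,40); ℓ=6 even so k=5
i=0: a=20 ⇒ p=20, q=1
…
i=2: a=4 ⇒ p=184, q=9
i=3: a=20 ⇒ p=3721, q=182
i=4: a=4 ⇒ p=15068, q=737
i=5: a=2 ⇒ p=33857, q=1656
→ (33857, 1656).  Check: 33857²=1146296449, 418·1656²=1146296448, difference 1.
k=2:  x_2 = 33857·33857+418·1656·1656 = 2292592897,  y_2 = 33857·1656+1656·33857 = 112134384
k=3:  x_3 = 33857·2292592897+418·1656·112134384 = 155240635393601,  y_3 = 33857·112134384+1656·2292592897 = 7593067676520
k=4:  x_4 = 33857·155240635393601+418·1656·7593067676520 = 10511964382749705217,  y_4 = 33857·7593067676520+1656·155240635393601 = 514156984535740896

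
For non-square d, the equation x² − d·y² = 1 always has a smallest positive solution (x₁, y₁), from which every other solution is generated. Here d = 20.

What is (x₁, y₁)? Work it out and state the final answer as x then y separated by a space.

9 2

d=20: √d = [4; 2,8] (ℓ=2, even), read p_1/q_1
k=0  a_k=4  p_k/q_k = 4/1
k=1  a_k=2  p_k/q_k = 9/2
→ (9, 2).  Check: 9²=81, 20·2²=80, difference 1.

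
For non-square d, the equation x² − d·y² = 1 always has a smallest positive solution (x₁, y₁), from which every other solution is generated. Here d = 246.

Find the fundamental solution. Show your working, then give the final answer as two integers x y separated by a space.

88805 5662

√246 → a₀=15, period (1,2,5,1,14,1,5,2,1,30); ℓ=10 even so k=9
k=0  a_k=15  p_k/q_k = 15/1
…
k=3  a_k=5  p_k/q_k = 251/16
…
k=8  a_k=2  p_k/q_k = 60777/3875
k=9  a_k=1  p_k/q_k = 88805/5662
(x₁, y₁) = (88805, 5662);  88805² − 246·5662² = 1 ✓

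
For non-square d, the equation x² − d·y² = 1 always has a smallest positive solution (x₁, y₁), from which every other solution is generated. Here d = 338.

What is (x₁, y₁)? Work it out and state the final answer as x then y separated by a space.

114243 6214

√338 → a₀=18, period (2,1,1,2,36); ℓ=5 odd so k=9
step 0: (18, 1)  from 18·(1,0) + (0,1)
step 1: (37, 2)  from 2·(18,1) + (1,0)
step 2: (55, 3)  from 1·(37,2) + (18,1)
…
step 4: (239, 13)  from 2·(92,5) + (55,3)
step 5: (8696, 473)  from 36·(239,13) + (92,5)
step 6: (17631, 959)  from 2·(8696,473) + (239,13)
…
step 8: (43958, 2391)  from 1·(26327,1432) + (17631,959)
step 9: (114243, 6214)  from 2·(43958,2391) + (26327,1432)
(x₁, y₁) = (114243, 6214);  114243² − 338·6214² = 1 ✓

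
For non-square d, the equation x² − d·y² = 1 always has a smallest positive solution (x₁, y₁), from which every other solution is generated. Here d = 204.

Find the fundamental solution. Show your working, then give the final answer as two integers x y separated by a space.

d=204: √d = [14; 3,1,1,6,1,1,3,28] (ℓ=8, even), read p_7/q_7
step 0: (14, 1)  from 14·(1,0) + (0,1)
step 1: (43, 3)  from 3·(14,1) + (1,0)
…
step 3: (100, 7)  from 1·(57,4) + (43,3)
…
step 6: (1414, 99)  from 1·(757,53) + (657,46)
step 7: (4999, 350)  from 3·(1414,99) + (757,53)
(x₁, y₁) = (4999, 350);  4999² − 204·350² = 1 ✓

4999 350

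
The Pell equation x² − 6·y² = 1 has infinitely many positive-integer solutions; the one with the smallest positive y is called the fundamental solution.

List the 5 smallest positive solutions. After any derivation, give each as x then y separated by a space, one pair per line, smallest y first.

d=6: √d = [2; 2,4] (ℓ=2, even), read p_1/q_1
a_0=2:  p_0=2·1+0=2,  q_0=2·0+1=1
a_1=2:  p_1=2·2+1=5,  q_1=2·1+0=2
→ (5, 2).  Check: 5²=25, 6·2²=24, difference 1.
(5+2√6)^2 = 49 + 20√6
(5+2√6)^3 = 485 + 198√6
(5+2√6)^4 = 4801 + 1960√6
(5+2√6)^5 = 47525 + 19402√6

5 2
49 20
485 198
4801 1960
47525 19402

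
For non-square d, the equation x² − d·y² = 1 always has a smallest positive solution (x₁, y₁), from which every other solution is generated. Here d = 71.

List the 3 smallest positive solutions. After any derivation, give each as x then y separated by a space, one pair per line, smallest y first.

√71 = [8; 2,2,1,7,1,2,2,16, …], period ℓ=8 (even) → k=7
i=0: a=8 ⇒ p=8, q=1
i=1: a=2 ⇒ p=17, q=2
…
i=3: a=1 ⇒ p=59, q=7
i=4: a=7 ⇒ p=455, q=54
…
i=6: a=2 ⇒ p=1483, q=176
i=7: a=2 ⇒ p=3480, q=413
(x₁, y₁) = (3480, 413);  3480² − 71·413² = 1 ✓
(x_2, y_2) = (3480·3480 + 71·413·413, 3480·413 + 413·3480) = (24220799, 2874480)
(x_3, y_3) = (3480·24220799 + 71·413·2874480, 3480·2874480 + 413·24220799) = (168576757560, 20006380387)

3480 413
24220799 2874480
168576757560 20006380387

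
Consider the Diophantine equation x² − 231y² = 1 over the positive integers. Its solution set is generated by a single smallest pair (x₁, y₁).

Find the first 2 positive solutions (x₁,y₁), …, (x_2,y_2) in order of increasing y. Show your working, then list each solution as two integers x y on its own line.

76 5
11551 760

[15; 5,30] for √231; ℓ=2 ⇒ convergent index 1
step 0: (15, 1)  from 15·(1,0) + (0,1)
step 1: (76, 5)  from 5·(15,1) + (1,0)
(x₁, y₁) = (76, 5);  76² − 231·5² = 1 ✓
n=2: (76,5)∘(76,5) = (76·76+231·5·5, 76·5+5·76) = (11551,760)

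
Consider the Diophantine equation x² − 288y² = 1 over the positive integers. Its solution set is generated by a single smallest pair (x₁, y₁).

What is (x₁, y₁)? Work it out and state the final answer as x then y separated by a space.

17 1

√288 = [16; 1,32, …], period ℓ=2 (even) → k=1
i=0: a=16 ⇒ p=16, q=1
i=1: a=1 ⇒ p=17, q=1
fundamental: x₁=17, y₁=1  (since 289 − 288·1 = 1)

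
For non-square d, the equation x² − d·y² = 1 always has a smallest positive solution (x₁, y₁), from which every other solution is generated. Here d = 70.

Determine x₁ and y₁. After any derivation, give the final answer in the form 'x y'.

[8; 2,1,2,1,2,16] for √70; ℓ=6 ⇒ convergent index 5
a_0=8:  p_0=8·1+0=8,  q_0=8·0+1=1
…
a_2=1:  p_2=1·17+8=25,  q_2=1·2+1=3
a_3=2:  p_3=2·25+17=67,  q_3=2·3+2=8
a_4=1:  p_4=1·67+25=92,  q_4=1·8+3=11
a_5=2:  p_5=2·92+67=251,  q_5=2·11+8=30
→ (251, 30).  Check: 251²=63001, 70·30²=63000, difference 1.

251 30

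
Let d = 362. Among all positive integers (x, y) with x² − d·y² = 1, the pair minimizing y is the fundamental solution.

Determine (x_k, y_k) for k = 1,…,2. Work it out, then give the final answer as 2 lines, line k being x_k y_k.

d=362: √d = [19; 38] (ℓ=1, odd), read p_1/q_1
step 0: (19, 1)  from 19·(1,0) + (0,1)
step 1: (723, 38)  from 38·(19,1) + (1,0)
fundamental: x₁=723, y₁=38  (since 522729 − 362·1444 = 1)
k=2:  x_2 = 723·723+362·38·38 = 1045457,  y_2 = 723·38+38·723 = 54948

723 38
1045457 54948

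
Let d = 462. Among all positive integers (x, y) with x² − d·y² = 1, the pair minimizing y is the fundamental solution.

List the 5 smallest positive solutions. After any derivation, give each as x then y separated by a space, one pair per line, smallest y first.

43 2
3697 172
317899 14790
27335617 1271768
2350545163 109357258

d=462: √d = [21; 2,42] (ℓ=2, even), read p_1/q_1
a_0=21:  p_0=21·1+0=21,  q_0=21·0+1=1
a_1=2:  p_1=2·21+1=43,  q_1=2·1+0=2
→ (43, 2).  Check: 43²=1849, 462·2²=1848, difference 1.
k=2:  x_2 = 43·43+462·2·2 = 3697,  y_2 = 43·2+2·43 = 172
k=3:  x_3 = 43·3697+462·2·172 = 317899,  y_3 = 43·172+2·3697 = 14790
k=4:  x_4 = 43·317899+462·2·14790 = 27335617,  y_4 = 43·14790+2·317899 = 1271768
k=5:  x_5 = 43·27335617+462·2·1271768 = 2350545163,  y_5 = 43·1271768+2·27335617 = 109357258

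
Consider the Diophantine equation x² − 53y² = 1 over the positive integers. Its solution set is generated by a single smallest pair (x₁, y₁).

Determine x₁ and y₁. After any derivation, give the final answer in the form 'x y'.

66249 9100

[7; 3,1,1,3,14] for √53; ℓ=5 ⇒ convergent index 9
a_0=7:  p_0=7·1+0=7,  q_0=7·0+1=1
a_1=3:  p_1=3·7+1=22,  q_1=3·1+0=3
…
a_4=3:  p_4=3·51+29=182,  q_4=3·7+4=25
a_5=14:  p_5=14·182+51=2599,  q_5=14·25+7=357
…
a_8=1:  p_8=1·10578+7979=18557,  q_8=1·1453+1096=2549
a_9=3:  p_9=3·18557+10578=66249,  q_9=3·2549+1453=9100
(x₁, y₁) = (66249, 9100);  66249² − 53·9100² = 1 ✓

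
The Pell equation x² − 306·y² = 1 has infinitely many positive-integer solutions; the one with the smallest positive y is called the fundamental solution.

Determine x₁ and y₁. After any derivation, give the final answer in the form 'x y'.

√306 = [17; 2,34, …], period ℓ=2 (even) → k=1
i=0: a=17 ⇒ p=17, q=1
i=1: a=2 ⇒ p=35, q=2
→ (35, 2).  Check: 35²=1225, 306·2²=1224, difference 1.

35 2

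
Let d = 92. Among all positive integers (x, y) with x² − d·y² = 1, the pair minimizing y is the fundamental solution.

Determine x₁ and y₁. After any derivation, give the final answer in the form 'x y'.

[9; 1,1,2,4,2,1,1,18] for √92; ℓ=8 ⇒ convergent index 7
i=0: a=9 ⇒ p=9, q=1
i=1: a=1 ⇒ p=10, q=1
…
i=3: a=2 ⇒ p=48, q=5
i=4: a=4 ⇒ p=211, q=22
…
i=6: a=1 ⇒ p=681, q=71
i=7: a=1 ⇒ p=1151, q=120
(x₁, y₁) = (1151, 120);  1151² − 92·120² = 1 ✓

1151 120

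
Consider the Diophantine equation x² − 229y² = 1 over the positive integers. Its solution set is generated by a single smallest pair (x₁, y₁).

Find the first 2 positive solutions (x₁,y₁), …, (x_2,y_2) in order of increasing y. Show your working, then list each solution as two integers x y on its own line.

5848201 386460
68402909872801 4520191516920

√229 = [15; 7,1,1,7,30, …], period ℓ=5 (odd) → k=9
k=0  a_k=15  p_k/q_k = 15/1
k=1  a_k=7  p_k/q_k = 106/7
k=2  a_k=1  p_k/q_k = 121/8
…
k=4  a_k=7  p_k/q_k = 1710/113
k=5  a_k=30  p_k/q_k = 51527/3405
k=6  a_k=7  p_k/q_k = 362399/23948
k=7  a_k=1  p_k/q_k = 413926/27353
k=8  a_k=1  p_k/q_k = 776325/51301
k=9  a_k=7  p_k/q_k = 5848201/386460
fundamental: x₁=5848201, y₁=386460  (since 34201454936401 − 229·149351331600 = 1)
(x_2, y_2) = (5848201·5848201 + 229·386460·386460, 5848201·386460 + 386460·5848201) = (68402909872801, 4520191516920)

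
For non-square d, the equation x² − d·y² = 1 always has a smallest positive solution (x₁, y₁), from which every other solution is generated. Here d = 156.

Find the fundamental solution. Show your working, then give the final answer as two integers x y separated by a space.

25 2

√156 = [12; 2,24, …], period ℓ=2 (even) → k=1
i=0: a=12 ⇒ p=12, q=1
i=1: a=2 ⇒ p=25, q=2
(x₁, y₁) = (25, 2);  25² − 156·2² = 1 ✓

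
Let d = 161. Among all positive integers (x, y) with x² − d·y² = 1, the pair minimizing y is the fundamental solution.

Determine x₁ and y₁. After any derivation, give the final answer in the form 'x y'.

11775 928

√161 = [12; 1,2,4,1,2,1,4,2,1,24, …], period ℓ=10 (even) → k=9
k=0  a_k=12  p_k/q_k = 12/1
…
k=5  a_k=2  p_k/q_k = 571/45
k=6  a_k=1  p_k/q_k = 774/61
k=7  a_k=4  p_k/q_k = 3667/289
k=8  a_k=2  p_k/q_k = 8108/639
k=9  a_k=1  p_k/q_k = 11775/928
→ (11775, 928).  Check: 11775²=138650625, 161·928²=138650624, difference 1.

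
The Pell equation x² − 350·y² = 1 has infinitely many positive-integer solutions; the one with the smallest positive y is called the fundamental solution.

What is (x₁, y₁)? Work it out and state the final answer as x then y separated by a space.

√350 → a₀=18, period (1,2,2,2,1,36); ℓ=6 even so k=5
i=0: a=18 ⇒ p=18, q=1
…
i=2: a=2 ⇒ p=56, q=3
i=3: a=2 ⇒ p=131, q=7
i=4: a=2 ⇒ p=318, q=17
i=5: a=1 ⇒ p=449, q=24
→ (449, 24).  Check: 449²=201601, 350·24²=201600, difference 1.

449 24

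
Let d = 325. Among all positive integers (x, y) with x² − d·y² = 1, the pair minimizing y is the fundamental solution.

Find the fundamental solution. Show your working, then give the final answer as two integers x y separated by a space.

649 36

√325 → a₀=18, period (36); ℓ=1 odd so k=1
a_0=18:  p_0=18·1+0=18,  q_0=18·0+1=1
a_1=36:  p_1=36·18+1=649,  q_1=36·1+0=36
fundamental: x₁=649, y₁=36  (since 421201 − 325·1296 = 1)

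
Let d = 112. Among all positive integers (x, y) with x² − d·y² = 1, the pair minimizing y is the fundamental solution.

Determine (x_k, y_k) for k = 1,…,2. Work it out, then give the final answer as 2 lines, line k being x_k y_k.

√112 = [10; 1,1,2,1,1,20, …], period ℓ=6 (even) → k=5
k=0  a_k=10  p_k/q_k = 10/1
k=1  a_k=1  p_k/q_k = 11/1
k=2  a_k=1  p_k/q_k = 21/2
k=3  a_k=2  p_k/q_k = 53/5
k=4  a_k=1  p_k/q_k = 74/7
k=5  a_k=1  p_k/q_k = 127/12
→ (127, 12).  Check: 127²=16129, 112·12²=16128, difference 1.
(x_2, y_2) = (127·127 + 112·12·12, 127·12 + 12·127) = (32257, 3048)

127 12
32257 3048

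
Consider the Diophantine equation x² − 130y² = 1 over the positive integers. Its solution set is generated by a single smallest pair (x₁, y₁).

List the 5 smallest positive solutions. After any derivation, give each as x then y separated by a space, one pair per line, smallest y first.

[11; 2,2,22] for √130; ℓ=3 ⇒ convergent index 5
k=0  a_k=11  p_k/q_k = 11/1
…
k=3  a_k=22  p_k/q_k = 1277/112
k=4  a_k=2  p_k/q_k = 2611/229
k=5  a_k=2  p_k/q_k = 6499/570
(x₁, y₁) = (6499, 570);  6499² − 130·570² = 1 ✓
(x_2, y_2) = (6499·6499 + 130·570·570, 6499·570 + 570·6499) = (84474001, 7408860)
(x_3, y_3) = (6499·84474001 + 130·570·7408860, 6499·7408860 + 570·84474001) = (1097993058499, 96300361710)
(x_4, y_4) = (6499·1097993058499 + 130·570·96300361710, 6499·96300361710 + 570·1097993058499) = (14271713689896001, 1251712094097720)
(x_5, y_5) = (6499·14271713689896001 + 130·570·1251712094097720, 6499·1251712094097720 + 570·14271713689896001) = (185503733443275162499, 16269753702781802850)

6499 570
84474001 7408860
1097993058499 96300361710
14271713689896001 1251712094097720
185503733443275162499 16269753702781802850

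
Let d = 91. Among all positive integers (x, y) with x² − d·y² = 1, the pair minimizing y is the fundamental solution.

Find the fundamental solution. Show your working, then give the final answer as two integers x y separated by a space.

1574 165

√91 = [9; 1,1,5,1,5,1,1,18, …], period ℓ=8 (even) → k=7
step 0: (9, 1)  from 9·(1,0) + (0,1)
step 1: (10, 1)  from 1·(9,1) + (1,0)
…
step 3: (105, 11)  from 5·(19,2) + (10,1)
…
step 5: (725, 76)  from 5·(124,13) + (105,11)
step 6: (849, 89)  from 1·(725,76) + (124,13)
step 7: (1574, 165)  from 1·(849,89) + (725,76)
→ (1574, 165).  Check: 1574²=2477476, 91·165²=2477475, difference 1.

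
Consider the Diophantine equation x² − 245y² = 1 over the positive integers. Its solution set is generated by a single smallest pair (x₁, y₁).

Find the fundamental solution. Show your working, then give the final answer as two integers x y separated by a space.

51841 3312

[15; 1,1,1,7,6,7,1,1,1,30] for √245; ℓ=10 ⇒ convergent index 9
i=0: a=15 ⇒ p=15, q=1
i=1: a=1 ⇒ p=16, q=1
i=2: a=1 ⇒ p=31, q=2
…
i=4: a=7 ⇒ p=360, q=23
i=5: a=6 ⇒ p=2207, q=141
i=6: a=7 ⇒ p=15809, q=1010
…
i=8: a=1 ⇒ p=33825, q=2161
i=9: a=1 ⇒ p=51841, q=3312
→ (51841, 3312).  Check: 51841²=2687489281, 245·3312²=2687489280, difference 1.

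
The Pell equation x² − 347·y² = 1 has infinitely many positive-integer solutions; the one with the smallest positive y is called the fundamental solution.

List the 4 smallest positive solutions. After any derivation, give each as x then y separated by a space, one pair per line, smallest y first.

641602 34443
823306252807 44197395372
1056469876826312026 56714274530897445
1355666371822207590758497 72775983935101527618408

d=347: √d = [18; 1,1,1,2,4,…,1,1,36] (ℓ=14, even), read p_13/q_13
step 0: (18, 1)  from 18·(1,0) + (0,1)
…
step 2: (37, 2)  from 1·(19,1) + (18,1)
…
step 4: (149, 8)  from 2·(56,3) + (37,2)
…
step 8: (15070, 809)  from 1·(14269,766) + (801,43)
step 9: (74549, 4002)  from 4·(15070,809) + (14269,766)
step 10: (164168, 8813)  from 2·(74549,4002) + (15070,809)
step 11: (238717, 12815)  from 1·(164168,8813) + (74549,4002)
step 12: (402885, 21628)  from 1·(238717,12815) + (164168,8813)
step 13: (641602, 34443)  from 1·(402885,21628) + (238717,12815)
→ (641602, 34443).  Check: 641602²=411653126404, 347·34443²=411653126403, difference 1.
(641602+34443√347)^2 = 823306252807 + 44197395372√347
(641602+34443√347)^3 = 1056469876826312026 + 56714274530897445√347
(641602+34443√347)^4 = 1355666371822207590758497 + 72775983935101527618408√347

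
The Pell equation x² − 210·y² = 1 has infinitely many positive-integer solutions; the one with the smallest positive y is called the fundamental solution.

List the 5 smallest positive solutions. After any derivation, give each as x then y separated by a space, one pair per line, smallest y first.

29 2
1681 116
97469 6726
5651521 389992
327690749 22612810

d=210: √d = [14; 2,28] (ℓ=2, even), read p_1/q_1
step 0: (14, 1)  from 14·(1,0) + (0,1)
step 1: (29, 2)  from 2·(14,1) + (1,0)
fundamental: x₁=29, y₁=2  (since 841 − 210·4 = 1)
(29+2√210)^2 = 1681 + 116√210
(29+2√210)^3 = 97469 + 6726√210
(29+2√210)^4 = 5651521 + 389992√210
(29+2√210)^5 = 327690749 + 22612810√210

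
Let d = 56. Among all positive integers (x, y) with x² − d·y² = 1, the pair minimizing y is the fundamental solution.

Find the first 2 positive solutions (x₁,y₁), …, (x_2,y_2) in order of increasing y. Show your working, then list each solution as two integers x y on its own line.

15 2
449 60

√56 = [7; 2,14, …], period ℓ=2 (even) → k=1
k=0  a_k=7  p_k/q_k = 7/1
k=1  a_k=2  p_k/q_k = 15/2
(x₁, y₁) = (15, 2);  15² − 56·2² = 1 ✓
k=2:  x_2 = 15·15+56·2·2 = 449,  y_2 = 15·2+2·15 = 60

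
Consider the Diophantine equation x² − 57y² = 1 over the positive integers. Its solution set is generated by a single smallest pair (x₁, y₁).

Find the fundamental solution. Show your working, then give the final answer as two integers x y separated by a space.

√57 = [7; 1,1,4,1,1,14, …], period ℓ=6 (even) → k=5
i=0: a=7 ⇒ p=7, q=1
i=1: a=1 ⇒ p=8, q=1
…
i=3: a=4 ⇒ p=68, q=9
i=4: a=1 ⇒ p=83, q=11
i=5: a=1 ⇒ p=151, q=20
→ (151, 20).  Check: 151²=22801, 57·20²=22800, difference 1.

151 20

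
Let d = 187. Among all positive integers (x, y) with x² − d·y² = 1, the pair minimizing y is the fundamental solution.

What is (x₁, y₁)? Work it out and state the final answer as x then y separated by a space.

1682 123

√187 = [13; 1,2,13,2,1,26, …], period ℓ=6 (even) → k=5
i=0: a=13 ⇒ p=13, q=1
i=1: a=1 ⇒ p=14, q=1
i=2: a=2 ⇒ p=41, q=3
…
i=4: a=2 ⇒ p=1135, q=83
i=5: a=1 ⇒ p=1682, q=123
→ (1682, 123).  Check: 1682²=2829124, 187·123²=2829123, difference 1.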